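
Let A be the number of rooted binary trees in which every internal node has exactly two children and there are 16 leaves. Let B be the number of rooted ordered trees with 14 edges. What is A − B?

A full binary tree with L leaves has L−1 internal nodes and is counted by C_{L−1}; L = 16 gives C_15. So A = C_15 = 9694845.
A rooted plane tree with 14 edges has 15 nodes, and the count is C_14. So B = C_14 = 2674440.
A − B = 9694845 − 2674440 = 7020405.

7020405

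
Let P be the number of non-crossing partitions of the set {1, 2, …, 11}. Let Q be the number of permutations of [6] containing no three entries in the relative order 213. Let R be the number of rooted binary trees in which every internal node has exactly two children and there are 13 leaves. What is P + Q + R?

266930

Non-crossing partitions of an n-element set are counted by C_n; here n = 11. So P = C_11 = 58786.
For any fixed pattern of length 3, the pattern-avoiding permutations of [6] number C_6. So Q = C_6 = 132.
Full binary trees with 13 leaves have 13−1 = 12 internal nodes, so there are C_12 of them. So R = C_12 = 208012.
P + Q + R = 58786 + 132 + 208012 = 266930.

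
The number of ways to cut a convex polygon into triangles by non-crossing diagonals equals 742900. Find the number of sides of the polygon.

15

Triangulations of a convex m-gon are counted by C_{m−2}. The Catalan number equal to 742900 is C_13.
So m − 2 = 13, giving m = 15 sides.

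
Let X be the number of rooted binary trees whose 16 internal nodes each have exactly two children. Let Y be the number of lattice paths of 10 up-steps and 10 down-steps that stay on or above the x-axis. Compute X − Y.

35340874

Full binary trees with n internal nodes are counted by C_n; here n = 16. So X = C_16 = 35357670.
A Dyck path with 10 up-steps and 10 down-steps has semilength 10, so there are C_10 of them. So Y = C_10 = 16796.
X − Y = 35357670 − 16796 = 35340874.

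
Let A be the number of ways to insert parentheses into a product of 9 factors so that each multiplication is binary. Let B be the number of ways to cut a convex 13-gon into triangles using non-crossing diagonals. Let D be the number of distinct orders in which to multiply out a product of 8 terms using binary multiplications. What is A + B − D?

59787

Parenthesizations of m factors correspond to full binary trees with m leaves, counted by C_{m−1}; m = 9 gives C_8. So A = C_8 = 1430.
Triangulations of a convex m-gon are counted by C_{m−2}; with m = 13 this is C_11. So B = C_11 = 58786.
Parenthesizations of m factors correspond to full binary trees with m leaves, counted by C_{m−1}; m = 8 gives C_7. So D = C_7 = 429.
A + B − D = 1430 + 58786 − 429 = 59787.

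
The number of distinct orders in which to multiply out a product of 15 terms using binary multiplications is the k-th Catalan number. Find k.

14

Ways to associate a product of 15 factors correspond to binary trees on 15 leaves, so the count is C_14.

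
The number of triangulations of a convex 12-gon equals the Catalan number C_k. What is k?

10

Triangulations of a convex m-gon are counted by C_{m−2}; with m = 12 this is C_10.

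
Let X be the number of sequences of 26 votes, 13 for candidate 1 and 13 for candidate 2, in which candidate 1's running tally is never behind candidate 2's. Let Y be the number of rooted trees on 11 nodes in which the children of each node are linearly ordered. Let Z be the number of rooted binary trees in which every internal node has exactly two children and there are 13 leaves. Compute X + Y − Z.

551684

Ballot sequences with n votes each where one side never trails are Dyck words, counted by C_n; here n = 13. So X = C_13 = 742900.
Rooted ordered (plane) trees on m nodes have m−1 edges and are counted by C_{m−1}; m = 11 gives C_10. So Y = C_10 = 16796.
Full binary trees with 13 leaves have 13−1 = 12 internal nodes, so there are C_12 of them. So Z = C_12 = 208012.
X + Y − Z = 742900 + 16796 − 208012 = 551684.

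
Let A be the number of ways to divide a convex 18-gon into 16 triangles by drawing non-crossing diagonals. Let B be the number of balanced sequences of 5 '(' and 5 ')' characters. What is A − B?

The number of triangulations of an 18-gon is the Catalan number C_16 (index = sides − 2). So A = C_16 = 35357670.
With 5 pairs the number of balanced bracket strings is the Catalan number C_5. So B = C_5 = 42.
A − B = 35357670 − 42 = 35357628.

35357628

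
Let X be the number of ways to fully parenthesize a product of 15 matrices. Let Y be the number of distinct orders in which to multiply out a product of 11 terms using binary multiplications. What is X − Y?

Bracketing 15 factors into binary products is counted by C_{15−1} = C_14. So X = C_14 = 2674440.
Ways to associate a product of 11 factors correspond to binary trees on 11 leaves, so the count is C_10. So Y = C_10 = 16796.
X − Y = 2674440 − 16796 = 2657644.

2657644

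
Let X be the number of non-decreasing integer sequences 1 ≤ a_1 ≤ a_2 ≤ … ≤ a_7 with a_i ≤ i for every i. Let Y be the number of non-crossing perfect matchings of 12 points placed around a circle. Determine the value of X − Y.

297

Such sub-staircase sequences of length n are counted by C_n; here n = 7. So X = C_7 = 429.
Non-crossing perfect matchings of 2n points on a circle are counted by C_n; with 12 points, n = 6. So Y = C_6 = 132.
X − Y = 429 − 132 = 297.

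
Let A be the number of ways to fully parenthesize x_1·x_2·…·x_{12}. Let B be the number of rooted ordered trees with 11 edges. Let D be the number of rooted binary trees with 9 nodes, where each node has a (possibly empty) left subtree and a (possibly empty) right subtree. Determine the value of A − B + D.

4862

Parenthesizations of m factors correspond to full binary trees with m leaves, counted by C_{m−1}; m = 12 gives C_11. So A = C_11 = 58786.
A rooted plane tree with 11 edges has 12 nodes, and the count is C_11. So B = C_11 = 58786.
Binary trees (left/right distinguished) on n nodes are counted by C_n; here n = 9. So D = C_9 = 4862.
A − B + D = 58786 − 58786 + 4862 = 4862.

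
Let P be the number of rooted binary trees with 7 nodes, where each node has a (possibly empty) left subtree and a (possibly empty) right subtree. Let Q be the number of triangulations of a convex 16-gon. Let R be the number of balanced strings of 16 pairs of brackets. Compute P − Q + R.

32683659

There are C_n binary search tree shapes on n keys; with n = 7 that is C_7. So P = C_7 = 429.
A convex 16-gon is triangulated into 14 triangles, and the number of such triangulations is the Catalan number C_{16−2} = C_14. So Q = C_14 = 2674440.
With 16 pairs the number of balanced bracket strings is the Catalan number C_16. So R = C_16 = 35357670.
P − Q + R = 429 − 2674440 + 35357670 = 32683659.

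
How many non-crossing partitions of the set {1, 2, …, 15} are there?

9694845

Non-crossing partitions of an n-element set are counted by C_n; here n = 15.
C_15 = C_14 · 2(2·14+1)/(14+2) = 2674440 · 58/16 = 9694845.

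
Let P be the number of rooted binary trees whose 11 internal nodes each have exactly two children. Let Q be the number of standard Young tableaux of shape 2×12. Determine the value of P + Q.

Full binary trees with n internal nodes are counted by C_n; here n = 11. So P = C_11 = 58786.
By the hook-length formula (or a Dyck-path bijection), SYT of shape 2×12 number C_12. So Q = C_12 = 208012.
P + Q = 58786 + 208012 = 266798.

266798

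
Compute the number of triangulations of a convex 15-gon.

The number of triangulations of a 15-gon is the Catalan number C_13 (index = sides − 2).
C_13 = C(26,13)/14 = 10400600/14 = 742900.

742900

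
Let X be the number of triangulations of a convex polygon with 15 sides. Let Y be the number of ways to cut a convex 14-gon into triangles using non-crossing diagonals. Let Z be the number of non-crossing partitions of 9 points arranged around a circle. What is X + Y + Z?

955774

The number of triangulations of a 15-gon is the Catalan number C_13 (index = sides − 2). So X = C_13 = 742900.
Triangulations of a convex m-gon are counted by C_{m−2}; with m = 14 this is C_12. So Y = C_12 = 208012.
Non-crossing partitions of an n-element set are counted by C_n; here n = 9. So Z = C_9 = 4862.
X + Y + Z = 742900 + 208012 + 4862 = 955774.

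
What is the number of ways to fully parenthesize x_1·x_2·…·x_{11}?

16796

Ways to associate a product of 11 factors correspond to binary trees on 11 leaves, so the count is C_10.
C_10 = C(20,10)/11 = 184756/11 = 16796.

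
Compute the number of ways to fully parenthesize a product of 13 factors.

Ways to associate a product of 13 factors correspond to binary trees on 13 leaves, so the count is C_12.
C_12 = C_11 · 2(2·11+1)/(11+2) = 58786 · 46/13 = 208012.

208012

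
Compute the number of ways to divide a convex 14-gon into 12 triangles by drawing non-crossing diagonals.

208012

Triangulations of a convex m-gon are counted by C_{m−2}; with m = 14 this is C_12.
C_12 = C(24,12)/13 = 2704156/13 = 208012.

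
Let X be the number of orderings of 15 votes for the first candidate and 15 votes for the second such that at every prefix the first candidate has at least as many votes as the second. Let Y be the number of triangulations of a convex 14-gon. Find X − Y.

Ballot sequences with n votes each where one side never trails are Dyck words, counted by C_n; here n = 15. So X = C_15 = 9694845.
A convex 14-gon is triangulated into 12 triangles, and the number of such triangulations is the Catalan number C_{14−2} = C_12. So Y = C_12 = 208012.
X − Y = 9694845 − 208012 = 9486833.

9486833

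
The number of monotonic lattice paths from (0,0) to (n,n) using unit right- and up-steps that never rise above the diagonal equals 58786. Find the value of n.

Such diagonal-avoiding paths in an n×n grid are counted by C_n. Since C_11 = 58786, the index is 11.

11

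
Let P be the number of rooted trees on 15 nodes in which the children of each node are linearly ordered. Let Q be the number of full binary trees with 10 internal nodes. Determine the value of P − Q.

A rooted plane tree on 15 nodes has 14 edges, and such trees are counted by C_14. So P = C_14 = 2674440.
Full binary trees with n internal nodes are counted by C_n; here n = 10. So Q = C_10 = 16796.
P − Q = 2674440 − 16796 = 2657644.

2657644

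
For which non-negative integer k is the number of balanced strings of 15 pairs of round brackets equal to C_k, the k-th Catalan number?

Balanced strings of n pairs of brackets are counted by C_n; here n = 15.

15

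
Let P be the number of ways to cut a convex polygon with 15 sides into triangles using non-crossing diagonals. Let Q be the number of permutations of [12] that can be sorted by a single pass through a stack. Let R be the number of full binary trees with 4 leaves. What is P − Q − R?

The number of triangulations of a 15-gon is the Catalan number C_13 (index = sides − 2). So P = C_13 = 742900.
Stack-sortable permutations are exactly the 231-avoiding ones, counted by C_n; here n = 12. So Q = C_12 = 208012.
A full binary tree with L leaves has L−1 internal nodes and is counted by C_{L−1}; L = 4 gives C_3. So R = C_3 = 5.
P − Q − R = 742900 − 208012 − 5 = 534883.

534883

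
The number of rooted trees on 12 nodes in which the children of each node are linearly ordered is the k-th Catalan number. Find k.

A rooted plane tree on 12 nodes has 11 edges, and such trees are counted by C_11.

11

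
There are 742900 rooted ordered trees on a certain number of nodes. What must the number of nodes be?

Rooted ordered trees on m nodes are counted by C_{m−1}. Since C_13 = 742900, the index is 13.
So the index is 13, and the number of nodes is 13 + 1 = 14.

14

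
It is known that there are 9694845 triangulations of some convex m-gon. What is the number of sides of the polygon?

Triangulations of a convex m-gon are counted by C_{m−2}. Since C_15 = 9694845, the index is 15.
So m − 2 = 15, giving m = 17 sides.

17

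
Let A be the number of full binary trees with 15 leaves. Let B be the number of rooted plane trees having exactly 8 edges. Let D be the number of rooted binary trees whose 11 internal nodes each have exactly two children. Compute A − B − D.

A full binary tree with L leaves has L−1 internal nodes and is counted by C_{L−1}; L = 15 gives C_14. So A = C_14 = 2674440.
A rooted plane tree with 8 edges has 9 nodes, and the count is C_8. So B = C_8 = 1430.
The number of full binary trees on 11 internal nodes is the Catalan number C_11. So D = C_11 = 58786.
A − B − D = 2674440 − 1430 − 58786 = 2614224.

2614224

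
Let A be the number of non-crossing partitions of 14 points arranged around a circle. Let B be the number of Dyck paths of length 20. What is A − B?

2657644

Non-crossing partitions of an n-element set are counted by C_n; here n = 14. So A = C_14 = 2674440.
A Dyck path with 10 up-steps and 10 down-steps has semilength 10, so there are C_10 of them. So B = C_10 = 16796.
A − B = 2674440 − 16796 = 2657644.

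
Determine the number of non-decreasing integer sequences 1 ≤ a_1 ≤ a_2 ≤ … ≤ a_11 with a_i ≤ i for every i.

58786

Such sub-staircase sequences of length n are counted by C_n; here n = 11.
C_11 = C(22,11)/12 = 705432/12 = 58786.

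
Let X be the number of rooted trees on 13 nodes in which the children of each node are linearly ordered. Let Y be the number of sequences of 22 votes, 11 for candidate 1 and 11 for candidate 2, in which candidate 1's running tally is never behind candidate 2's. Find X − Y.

149226

Rooted ordered (plane) trees on m nodes have m−1 edges and are counted by C_{m−1}; m = 13 gives C_12. So X = C_12 = 208012.
Ballot sequences with n votes each where one side never trails are Dyck words, counted by C_n; here n = 11. So Y = C_11 = 58786.
X − Y = 208012 − 58786 = 149226.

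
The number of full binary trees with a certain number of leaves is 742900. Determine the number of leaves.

14

Full binary trees with L leaves are counted by C_{L−1}; 742900 = C_13.
So the index is 13, and the number of leaves is 13 + 1 = 14.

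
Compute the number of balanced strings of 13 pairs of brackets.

742900

With 13 pairs the number of balanced bracket strings is the Catalan number C_13.
C_13 = C_12 · 2(2·12+1)/(12+2) = 208012 · 50/14 = 742900.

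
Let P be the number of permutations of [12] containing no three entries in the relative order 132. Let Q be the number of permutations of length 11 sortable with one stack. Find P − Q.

Permutations of [n] avoiding any single length-3 pattern are counted by C_n; here n = 12. So P = C_12 = 208012.
By Knuth's characterisation, the stack-sortable permutations of length 11 are the 231-avoiders, numbering C_11. So Q = C_11 = 58786.
P − Q = 208012 − 58786 = 149226.

149226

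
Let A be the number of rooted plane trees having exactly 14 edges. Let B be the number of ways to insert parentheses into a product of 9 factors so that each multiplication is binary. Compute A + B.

Rooted ordered trees with n edges are counted by C_n; here n = 14. So A = C_14 = 2674440.
Bracketing 9 factors into binary products is counted by C_{9−1} = C_8. So B = C_8 = 1430.
A + B = 2674440 + 1430 = 2675870.

2675870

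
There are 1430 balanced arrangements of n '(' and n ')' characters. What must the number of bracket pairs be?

8

Balanced strings of n bracket-pairs are counted by C_n, and C_8 = 1430.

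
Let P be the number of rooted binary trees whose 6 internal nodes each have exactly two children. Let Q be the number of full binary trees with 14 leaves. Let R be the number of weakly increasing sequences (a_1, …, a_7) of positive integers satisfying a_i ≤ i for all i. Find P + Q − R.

Full binary trees with n internal nodes are counted by C_n; here n = 6. So P = C_6 = 132.
Full binary trees with 14 leaves have 14−1 = 13 internal nodes, so there are C_13 of them. So Q = C_13 = 742900.
Such sub-staircase sequences of length n are counted by C_n; here n = 7. So R = C_7 = 429.
P + Q − R = 132 + 742900 − 429 = 742603.

742603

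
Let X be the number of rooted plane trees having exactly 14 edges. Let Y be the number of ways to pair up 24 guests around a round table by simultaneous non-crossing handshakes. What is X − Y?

2466428

Rooted ordered trees with n edges are counted by C_n; here n = 14. So X = C_14 = 2674440.
Non-crossing handshake pairings of 2n people are counted by C_n; 24 people gives n = 12. So Y = C_12 = 208012.
X − Y = 2674440 − 208012 = 2466428.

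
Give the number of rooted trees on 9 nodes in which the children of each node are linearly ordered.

1430

Rooted ordered (plane) trees on m nodes have m−1 edges and are counted by C_{m−1}; m = 9 gives C_8.
C_8 = 1430.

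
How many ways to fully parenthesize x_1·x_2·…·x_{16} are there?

Ways to associate a product of 16 factors correspond to binary trees on 16 leaves, so the count is C_15.
C_15 = C(30,15)/16 = 155117520/16 = 9694845.

9694845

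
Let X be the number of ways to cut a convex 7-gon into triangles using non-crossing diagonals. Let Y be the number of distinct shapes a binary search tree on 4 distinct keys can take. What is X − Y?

A convex 7-gon is triangulated into 5 triangles, and the number of such triangulations is the Catalan number C_{7−2} = C_5. So X = C_5 = 42.
There are C_n binary search tree shapes on n keys; with n = 4 that is C_4. So Y = C_4 = 14.
X − Y = 42 − 14 = 28.

28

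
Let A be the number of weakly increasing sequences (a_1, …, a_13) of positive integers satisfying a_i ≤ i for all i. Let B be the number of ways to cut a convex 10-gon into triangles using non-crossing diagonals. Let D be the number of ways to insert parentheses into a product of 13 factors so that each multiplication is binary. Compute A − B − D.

533458

Weakly increasing sequences with a_i ≤ i biject with Dyck paths of semilength 13, so there are C_13. So A = C_13 = 742900.
The number of triangulations of a 10-gon is the Catalan number C_8 (index = sides − 2). So B = C_8 = 1430.
Ways to associate a product of 13 factors correspond to binary trees on 13 leaves, so the count is C_12. So D = C_12 = 208012.
A − B − D = 742900 − 1430 − 208012 = 533458.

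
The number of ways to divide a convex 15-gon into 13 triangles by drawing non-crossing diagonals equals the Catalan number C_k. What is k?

A convex 15-gon is triangulated into 13 triangles, and the number of such triangulations is the Catalan number C_{15−2} = C_13.

13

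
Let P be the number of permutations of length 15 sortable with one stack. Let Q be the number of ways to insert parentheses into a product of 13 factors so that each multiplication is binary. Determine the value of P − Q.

Stack-sortable permutations are exactly the 231-avoiding ones, counted by C_n; here n = 15. So P = C_15 = 9694845.
Ways to associate a product of 13 factors correspond to binary trees on 13 leaves, so the count is C_12. So Q = C_12 = 208012.
P − Q = 9694845 − 208012 = 9486833.

9486833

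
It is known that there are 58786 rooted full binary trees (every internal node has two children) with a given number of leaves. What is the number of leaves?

Full binary trees with L leaves are counted by C_{L−1}. The Catalan number equal to 58786 is C_11.
So the index is 11, and the number of leaves is 11 + 1 = 12.

12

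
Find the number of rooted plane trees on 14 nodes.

Rooted ordered (plane) trees on m nodes have m−1 edges and are counted by C_{m−1}; m = 14 gives C_13.
C_13 = 742900.

742900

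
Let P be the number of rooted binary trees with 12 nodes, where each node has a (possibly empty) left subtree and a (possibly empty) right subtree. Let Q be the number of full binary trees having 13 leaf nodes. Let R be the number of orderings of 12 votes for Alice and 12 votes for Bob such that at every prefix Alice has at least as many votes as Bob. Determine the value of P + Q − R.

Rooted binary trees with 12 nodes (each child slot possibly empty) number C_12. So P = C_12 = 208012.
A full binary tree with L leaves has L−1 internal nodes and is counted by C_{L−1}; L = 13 gives C_12. So Q = C_12 = 208012.
Ballot sequences with n votes each where one side never trails are Dyck words, counted by C_n; here n = 12. So R = C_12 = 208012.
P + Q − R = 208012 + 208012 − 208012 = 208012.

208012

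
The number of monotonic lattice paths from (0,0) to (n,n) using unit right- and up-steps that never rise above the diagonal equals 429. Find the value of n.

7

Such diagonal-avoiding paths in an n×n grid are counted by C_n. Since C_7 = 429, the index is 7.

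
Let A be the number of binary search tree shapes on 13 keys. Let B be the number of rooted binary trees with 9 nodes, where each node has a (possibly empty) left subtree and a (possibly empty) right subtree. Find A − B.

Binary trees (left/right distinguished) on n nodes are counted by C_n; here n = 13. So A = C_13 = 742900.
There are C_n binary search tree shapes on n keys; with n = 9 that is C_9. So B = C_9 = 4862.
A − B = 742900 − 4862 = 738038.

738038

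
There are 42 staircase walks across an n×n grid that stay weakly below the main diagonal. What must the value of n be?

5

Such diagonal-avoiding paths in an n×n grid are counted by C_n. The Catalan number equal to 42 is C_5.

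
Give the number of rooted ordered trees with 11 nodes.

Rooted ordered (plane) trees on m nodes have m−1 edges and are counted by C_{m−1}; m = 11 gives C_10.
C_10 = C(20,10)/11 = 184756/11 = 16796.

16796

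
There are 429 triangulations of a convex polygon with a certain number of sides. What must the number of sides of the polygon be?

9

Triangulations of a convex m-gon are counted by C_{m−2}; 429 = C_7.
So m − 2 = 7, giving m = 9 sides.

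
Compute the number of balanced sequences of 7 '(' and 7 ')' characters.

429

A balanced arrangement of 7 bracket pairs is a Dyck word of semilength 7, so the count is C_7.
C_7 = C_6 · 2(2·6+1)/(6+2) = 132 · 26/8 = 429.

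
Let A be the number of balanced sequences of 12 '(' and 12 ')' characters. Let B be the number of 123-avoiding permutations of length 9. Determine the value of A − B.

203150

A balanced arrangement of 12 bracket pairs is a Dyck word of semilength 12, so the count is C_12. So A = C_12 = 208012.
Permutations of [n] avoiding any single length-3 pattern are counted by C_n; here n = 9. So B = C_9 = 4862.
A − B = 208012 − 4862 = 203150.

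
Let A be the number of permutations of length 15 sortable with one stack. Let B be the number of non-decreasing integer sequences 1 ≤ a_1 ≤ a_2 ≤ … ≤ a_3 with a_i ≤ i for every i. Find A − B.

By Knuth's characterisation, the stack-sortable permutations of length 15 are the 231-avoiders, numbering C_15. So A = C_15 = 9694845.
Weakly increasing sequences with a_i ≤ i biject with Dyck paths of semilength 3, so there are C_3. So B = C_3 = 5.
A − B = 9694845 − 5 = 9694840.

9694840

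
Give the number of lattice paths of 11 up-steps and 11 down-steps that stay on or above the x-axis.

58786

A Dyck path with 11 up-steps and 11 down-steps has semilength 11, so there are C_11 of them.
C_11 = C(22,11)/12 = 705432/12 = 58786.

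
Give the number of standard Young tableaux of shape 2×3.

Standard Young tableaux of shape 2×n are counted by C_n; here n = 3.
C_3 = 5.

5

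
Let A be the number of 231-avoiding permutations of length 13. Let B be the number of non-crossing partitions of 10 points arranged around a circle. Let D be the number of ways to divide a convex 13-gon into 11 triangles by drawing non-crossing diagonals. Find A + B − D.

Permutations of [n] avoiding any single length-3 pattern are counted by C_n; here n = 13. So A = C_13 = 742900.
The non-crossing partitions of [10] form a lattice of size C_10. So B = C_10 = 16796.
The number of triangulations of a 13-gon is the Catalan number C_11 (index = sides − 2). So D = C_11 = 58786.
A + B − D = 742900 + 16796 − 58786 = 700910.

700910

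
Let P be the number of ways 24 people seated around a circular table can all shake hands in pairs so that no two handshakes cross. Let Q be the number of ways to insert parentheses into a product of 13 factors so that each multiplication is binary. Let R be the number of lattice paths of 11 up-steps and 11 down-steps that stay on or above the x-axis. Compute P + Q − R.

357238

With 24 = 2·12 people, non-crossing handshake pairings are non-crossing perfect matchings on a circle, counted by C_12. So P = C_12 = 208012.
Parenthesizations of m factors correspond to full binary trees with m leaves, counted by C_{m−1}; m = 13 gives C_12. So Q = C_12 = 208012.
Dyck paths of semilength n (length 2n) are counted by C_n; here n = 11. So R = C_11 = 58786.
P + Q − R = 208012 + 208012 − 58786 = 357238.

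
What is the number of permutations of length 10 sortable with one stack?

16796

By Knuth's characterisation, the stack-sortable permutations of length 10 are the 231-avoiders, numbering C_10.
C_10 = C(20,10)/11 = 184756/11 = 16796.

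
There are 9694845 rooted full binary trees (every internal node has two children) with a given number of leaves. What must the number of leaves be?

16

Full binary trees with L leaves are counted by C_{L−1}; 9694845 = C_15.
So the index is 15, and the number of leaves is 15 + 1 = 16.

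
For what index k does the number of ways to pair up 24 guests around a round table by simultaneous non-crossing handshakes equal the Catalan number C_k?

With 24 = 2·12 people, non-crossing handshake pairings are non-crossing perfect matchings on a circle, counted by C_12.

12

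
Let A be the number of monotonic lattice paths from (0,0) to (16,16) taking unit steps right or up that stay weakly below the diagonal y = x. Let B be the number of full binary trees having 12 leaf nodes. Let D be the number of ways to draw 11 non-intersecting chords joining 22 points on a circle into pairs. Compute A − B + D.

35357670

Sub-diagonal monotone paths from (0,0) to (16,16) biject with Dyck paths of semilength 16, giving C_16. So A = C_16 = 35357670.
A full binary tree with L leaves has L−1 internal nodes and is counted by C_{L−1}; L = 12 gives C_11. So B = C_11 = 58786.
Non-crossing perfect matchings of 2n points on a circle are counted by C_n; with 22 points, n = 11. So D = C_11 = 58786.
A − B + D = 35357670 − 58786 + 58786 = 35357670.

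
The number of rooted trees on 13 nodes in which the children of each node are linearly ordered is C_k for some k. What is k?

12

Rooted ordered (plane) trees on m nodes have m−1 edges and are counted by C_{m−1}; m = 13 gives C_12.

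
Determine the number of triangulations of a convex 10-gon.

Triangulations of a convex m-gon are counted by C_{m−2}; with m = 10 this is C_8.
C_8 = C_7 · 2(2·7+1)/(7+2) = 429 · 30/9 = 1430.

1430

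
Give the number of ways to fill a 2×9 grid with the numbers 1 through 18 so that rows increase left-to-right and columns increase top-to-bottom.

4862

Standard Young tableaux of shape 2×n are counted by C_n; here n = 9.
C_9 = 4862.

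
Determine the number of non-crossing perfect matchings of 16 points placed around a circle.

Non-crossing perfect matchings of 2n points on a circle are counted by C_n; with 16 points, n = 8.
C_8 = C_7 · 2(2·7+1)/(7+2) = 429 · 30/9 = 1430.

1430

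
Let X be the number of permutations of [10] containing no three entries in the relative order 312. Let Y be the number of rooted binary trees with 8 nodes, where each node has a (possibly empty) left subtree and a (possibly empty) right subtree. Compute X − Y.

For any fixed pattern of length 3, the pattern-avoiding permutations of [10] number C_10. So X = C_10 = 16796.
Binary trees (left/right distinguished) on n nodes are counted by C_n; here n = 8. So Y = C_8 = 1430.
X − Y = 16796 − 1430 = 15366.

15366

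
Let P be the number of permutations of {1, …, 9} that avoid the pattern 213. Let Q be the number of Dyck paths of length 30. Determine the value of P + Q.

9699707

Permutations of [n] avoiding any single length-3 pattern are counted by C_n; here n = 9. So P = C_9 = 4862.
Paths of 15 up- and 15 down-steps that never dip below the axis are Dyck paths; their count is C_15. So Q = C_15 = 9694845.
P + Q = 4862 + 9694845 = 9699707.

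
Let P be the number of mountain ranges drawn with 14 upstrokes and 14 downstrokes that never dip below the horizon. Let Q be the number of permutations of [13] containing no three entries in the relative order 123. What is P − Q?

Dyck paths of semilength n (length 2n) are counted by C_n; here n = 14. So P = C_14 = 2674440.
For any fixed pattern of length 3, the pattern-avoiding permutations of [13] number C_13. So Q = C_13 = 742900.
P − Q = 2674440 − 742900 = 1931540.

1931540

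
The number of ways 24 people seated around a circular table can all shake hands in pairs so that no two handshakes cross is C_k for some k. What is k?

With 24 = 2·12 people, non-crossing handshake pairings are non-crossing perfect matchings on a circle, counted by C_12.

12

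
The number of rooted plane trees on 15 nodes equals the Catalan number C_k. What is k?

14

Rooted ordered (plane) trees on m nodes have m−1 edges and are counted by C_{m−1}; m = 15 gives C_14.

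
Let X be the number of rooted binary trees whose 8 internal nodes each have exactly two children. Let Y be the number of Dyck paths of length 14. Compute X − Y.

1001

The number of full binary trees on 8 internal nodes is the Catalan number C_8. So X = C_8 = 1430.
Dyck paths of semilength n (length 2n) are counted by C_n; here n = 7. So Y = C_7 = 429.
X − Y = 1430 − 429 = 1001.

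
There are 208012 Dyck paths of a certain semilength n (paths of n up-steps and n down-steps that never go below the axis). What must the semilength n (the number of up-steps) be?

12

Dyck paths of semilength n are counted by C_n, and C_12 = 208012.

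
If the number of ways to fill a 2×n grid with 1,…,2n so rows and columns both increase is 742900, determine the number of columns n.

13

Standard Young tableaux of shape 2×n are counted by C_n, and C_13 = 742900.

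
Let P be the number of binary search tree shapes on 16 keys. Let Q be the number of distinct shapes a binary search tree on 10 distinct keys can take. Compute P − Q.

35340874

There are C_n binary search tree shapes on n keys; with n = 16 that is C_16. So P = C_16 = 35357670.
There are C_n binary search tree shapes on n keys; with n = 10 that is C_10. So Q = C_10 = 16796.
P − Q = 35357670 − 16796 = 35340874.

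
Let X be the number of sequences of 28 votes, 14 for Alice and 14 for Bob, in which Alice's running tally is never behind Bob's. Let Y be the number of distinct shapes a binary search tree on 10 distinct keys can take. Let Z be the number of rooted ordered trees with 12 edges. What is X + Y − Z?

2483224

Reading a vote for the leader as '(' and for the other as ')' turns such a sequence into a balanced string of 14 pairs, so the count is C_14. So X = C_14 = 2674440.
There are C_n binary search tree shapes on n keys; with n = 10 that is C_10. So Y = C_10 = 16796.
Rooted ordered trees with n edges are counted by C_n; here n = 12. So Z = C_12 = 208012.
X + Y − Z = 2674440 + 16796 − 208012 = 2483224.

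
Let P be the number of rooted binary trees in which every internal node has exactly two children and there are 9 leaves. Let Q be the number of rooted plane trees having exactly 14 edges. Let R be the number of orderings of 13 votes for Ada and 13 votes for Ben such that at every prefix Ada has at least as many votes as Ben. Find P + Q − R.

1932970

Full binary trees with 9 leaves have 9−1 = 8 internal nodes, so there are C_8 of them. So P = C_8 = 1430.
Rooted ordered trees with n edges are counted by C_n; here n = 14. So Q = C_14 = 2674440.
Ballot sequences with n votes each where one side never trails are Dyck words, counted by C_n; here n = 13. So R = C_13 = 742900.
P + Q − R = 1430 + 2674440 − 742900 = 1932970.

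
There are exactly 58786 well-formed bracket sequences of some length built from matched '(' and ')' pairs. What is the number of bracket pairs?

11

Balanced strings of n bracket-pairs are counted by C_n. Since C_11 = 58786, the index is 11.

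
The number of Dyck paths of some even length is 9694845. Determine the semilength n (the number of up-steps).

Dyck paths of semilength n are counted by C_n, and C_15 = 9694845.

15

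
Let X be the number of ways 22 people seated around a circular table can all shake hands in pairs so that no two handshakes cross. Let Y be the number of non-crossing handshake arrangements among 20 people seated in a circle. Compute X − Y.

Non-crossing handshake pairings of 2n people are counted by C_n; 22 people gives n = 11. So X = C_11 = 58786.
With 20 = 2·10 people, non-crossing handshake pairings are non-crossing perfect matchings on a circle, counted by C_10. So Y = C_10 = 16796.
X − Y = 58786 − 16796 = 41990.

41990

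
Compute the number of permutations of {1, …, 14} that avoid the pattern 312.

2674440

Permutations of [n] avoiding any single length-3 pattern are counted by C_n; here n = 14.
C_14 = 2674440.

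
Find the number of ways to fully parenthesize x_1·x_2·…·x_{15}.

Ways to associate a product of 15 factors correspond to binary trees on 15 leaves, so the count is C_14.
C_14 = C_13 · 2(2·13+1)/(13+2) = 742900 · 54/15 = 2674440.

2674440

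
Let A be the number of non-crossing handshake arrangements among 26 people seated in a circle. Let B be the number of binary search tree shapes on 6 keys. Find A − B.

742768

Non-crossing handshake pairings of 2n people are counted by C_n; 26 people gives n = 13. So A = C_13 = 742900.
Binary trees (left/right distinguished) on n nodes are counted by C_n; here n = 6. So B = C_6 = 132.
A − B = 742900 − 132 = 742768.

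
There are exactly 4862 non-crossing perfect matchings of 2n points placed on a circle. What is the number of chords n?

Non-crossing pairings of 2n points on a circle are counted by C_n; 4862 = C_9.

9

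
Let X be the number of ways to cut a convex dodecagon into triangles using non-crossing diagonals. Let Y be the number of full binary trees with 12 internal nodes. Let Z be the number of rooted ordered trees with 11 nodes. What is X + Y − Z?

208012

Triangulations of a convex m-gon are counted by C_{m−2}; with m = 12 this is C_10. So X = C_10 = 16796.
The number of full binary trees on 12 internal nodes is the Catalan number C_12. So Y = C_12 = 208012.
A rooted plane tree on 11 nodes has 10 edges, and such trees are counted by C_10. So Z = C_10 = 16796.
X + Y − Z = 16796 + 208012 − 16796 = 208012.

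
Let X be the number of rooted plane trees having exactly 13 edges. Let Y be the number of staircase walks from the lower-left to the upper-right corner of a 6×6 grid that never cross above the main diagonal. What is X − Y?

Rooted ordered trees with n edges are counted by C_n; here n = 13. So X = C_13 = 742900.
Monotone paths in an n×n grid that stay weakly below the diagonal are counted by C_n; here n = 6. So Y = C_6 = 132.
X − Y = 742900 − 132 = 742768.

742768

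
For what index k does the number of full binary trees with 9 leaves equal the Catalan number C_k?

8

A full binary tree with L leaves has L−1 internal nodes and is counted by C_{L−1}; L = 9 gives C_8.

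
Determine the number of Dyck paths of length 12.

Paths of 6 up- and 6 down-steps that never dip below the axis are Dyck paths; their count is C_6.
C_6 = C(12,6)/7 = 924/7 = 132.

132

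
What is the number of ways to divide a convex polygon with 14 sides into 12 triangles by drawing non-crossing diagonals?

A convex 14-gon is triangulated into 12 triangles, and the number of such triangulations is the Catalan number C_{14−2} = C_12.
C_12 = C_11 · 2(2·11+1)/(11+2) = 58786 · 46/13 = 208012.

208012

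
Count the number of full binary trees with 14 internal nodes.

2674440

The number of full binary trees on 14 internal nodes is the Catalan number C_14.
C_14 = C(28,14)/15 = 40116600/15 = 2674440.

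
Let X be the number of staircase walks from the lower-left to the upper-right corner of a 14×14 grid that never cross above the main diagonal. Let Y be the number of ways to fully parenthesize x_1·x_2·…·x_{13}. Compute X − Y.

2466428

Sub-diagonal monotone paths from (0,0) to (14,14) biject with Dyck paths of semilength 14, giving C_14. So X = C_14 = 2674440.
Ways to associate a product of 13 factors correspond to binary trees on 13 leaves, so the count is C_12. So Y = C_12 = 208012.
X − Y = 2674440 − 208012 = 2466428.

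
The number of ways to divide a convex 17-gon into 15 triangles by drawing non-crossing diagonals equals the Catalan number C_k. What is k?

The number of triangulations of a 17-gon is the Catalan number C_15 (index = sides − 2).

15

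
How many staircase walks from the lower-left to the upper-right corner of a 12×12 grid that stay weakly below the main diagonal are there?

208012

Sub-diagonal monotone paths from (0,0) to (12,12) biject with Dyck paths of semilength 12, giving C_12.
C_12 = C_11 · 2(2·11+1)/(11+2) = 58786 · 46/13 = 208012.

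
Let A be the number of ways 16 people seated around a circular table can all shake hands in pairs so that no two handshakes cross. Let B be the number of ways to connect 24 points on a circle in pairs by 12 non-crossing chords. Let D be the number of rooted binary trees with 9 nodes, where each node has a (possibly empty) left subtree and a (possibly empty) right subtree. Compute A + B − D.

204580

With 16 = 2·8 people, non-crossing handshake pairings are non-crossing perfect matchings on a circle, counted by C_8. So A = C_8 = 1430.
Pairing 24 circle points by 12 non-crossing chords gives C_12 matchings. So B = C_12 = 208012.
Binary trees (left/right distinguished) on n nodes are counted by C_n; here n = 9. So D = C_9 = 4862.
A + B − D = 1430 + 208012 − 4862 = 204580.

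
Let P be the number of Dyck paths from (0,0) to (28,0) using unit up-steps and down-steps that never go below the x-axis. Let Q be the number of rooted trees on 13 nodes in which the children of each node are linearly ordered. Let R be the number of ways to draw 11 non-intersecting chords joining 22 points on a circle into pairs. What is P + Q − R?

A Dyck path with 14 up-steps and 14 down-steps has semilength 14, so there are C_14 of them. So P = C_14 = 2674440.
Rooted ordered (plane) trees on m nodes have m−1 edges and are counted by C_{m−1}; m = 13 gives C_12. So Q = C_12 = 208012.
Non-crossing perfect matchings of 2n points on a circle are counted by C_n; with 22 points, n = 11. So R = C_11 = 58786.
P + Q − R = 2674440 + 208012 − 58786 = 2823666.

2823666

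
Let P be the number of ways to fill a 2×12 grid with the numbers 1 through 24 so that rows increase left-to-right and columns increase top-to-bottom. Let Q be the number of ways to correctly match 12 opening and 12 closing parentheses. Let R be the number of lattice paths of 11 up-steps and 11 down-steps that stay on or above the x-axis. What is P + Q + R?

474810

Standard Young tableaux of shape 2×n are counted by C_n; here n = 12. So P = C_12 = 208012.
A balanced arrangement of 12 bracket pairs is a Dyck word of semilength 12, so the count is C_12. So Q = C_12 = 208012.
Paths of 11 up- and 11 down-steps that never dip below the axis are Dyck paths; their count is C_11. So R = C_11 = 58786.
P + Q + R = 208012 + 208012 + 58786 = 474810.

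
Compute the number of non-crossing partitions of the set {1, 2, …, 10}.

16796

The non-crossing partitions of [10] form a lattice of size C_10.
C_10 = 16796.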